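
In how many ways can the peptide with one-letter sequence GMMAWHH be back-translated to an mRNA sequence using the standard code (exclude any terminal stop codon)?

Gly: 4 codons.
Met: 1 codon.
Met: 1 codon.
Ala: 4 codons.
Trp: 1 codon.
His: 2 codons.
His: 2 codons.
4 × 1 × 1 × 4 × 1 × 2 × 2 = 64.

64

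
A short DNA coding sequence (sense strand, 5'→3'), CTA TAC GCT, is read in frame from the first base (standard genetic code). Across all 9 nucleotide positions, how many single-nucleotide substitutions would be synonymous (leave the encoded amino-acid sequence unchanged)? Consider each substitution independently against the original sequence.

Codon 1 (CTA, Leu): 4 synonymous substitutions.
Codon 2 (TAC, Tyr): 1 synonymous substitution.
Codon 3 (GCT, Ala): 3 synonymous substitutions.
Total: 4 + 1 + 3 = 8.

8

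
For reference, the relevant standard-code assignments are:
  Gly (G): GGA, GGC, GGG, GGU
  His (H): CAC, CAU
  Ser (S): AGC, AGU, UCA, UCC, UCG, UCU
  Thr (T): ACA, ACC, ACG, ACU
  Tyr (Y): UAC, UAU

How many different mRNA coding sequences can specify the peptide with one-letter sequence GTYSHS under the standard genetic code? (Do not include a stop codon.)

Gly: 4 codons.
Thr: 4 codons.
Tyr: 2 codons.
Ser: 6 codons.
His: 2 codons.
Ser: 6 codons.
4 × 4 × 2 × 6 × 2 × 6 = 2304.

2304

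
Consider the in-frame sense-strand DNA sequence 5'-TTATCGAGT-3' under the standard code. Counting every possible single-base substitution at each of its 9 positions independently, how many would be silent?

Codon 1 (TTA, Leu): 2 synonymous substitutions.
Codon 2 (TCG, Ser): 3 synonymous substitutions.
Codon 3 (AGT, Ser): 1 synonymous substitution.
Total: 2 + 3 + 1 = 6.

6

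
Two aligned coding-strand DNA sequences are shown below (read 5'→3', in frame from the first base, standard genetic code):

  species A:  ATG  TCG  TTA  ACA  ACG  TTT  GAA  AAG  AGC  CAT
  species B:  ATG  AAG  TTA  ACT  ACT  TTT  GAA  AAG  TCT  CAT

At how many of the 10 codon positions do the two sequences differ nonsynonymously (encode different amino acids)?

1

Codon 1: ATG Met / ATG Met — identical.
Codon 2: TCG Ser / AAG Lys — nonsynonymous.
Codon 3: TTA Leu / TTA Leu — identical.
Codon 4: ACA Thr / ACT Thr — synonymous.
Codon 5: ACG Thr / ACT Thr — synonymous.
Codon 6: TTT Phe / TTT Phe — identical.
Codon 7: GAA Glu / GAA Glu — identical.
Codon 8: AAG Lys / AAG Lys — identical.
Codon 9: AGC Ser / TCT Ser — synonymous.
Codon 10: CAT His / CAT His — identical.
Nonsynonymous differences: 1.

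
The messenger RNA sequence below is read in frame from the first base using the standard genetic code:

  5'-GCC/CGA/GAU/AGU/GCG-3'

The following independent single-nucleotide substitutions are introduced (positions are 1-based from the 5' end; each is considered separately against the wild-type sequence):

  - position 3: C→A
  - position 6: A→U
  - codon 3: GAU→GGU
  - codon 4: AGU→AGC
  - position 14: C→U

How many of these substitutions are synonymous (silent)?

3

Codon 1: GCC (Ala) → GCA (Ala) — synonymous.
Codon 2: CGA (Arg) → CGU (Arg) — synonymous.
Codon 3: GAU (Asp) → GGU (Gly) — missense.
Codon 4: AGU (Ser) → AGC (Ser) — synonymous.
Codon 5: GCG (Ala) → GUG (Val) — missense.
Synonymous: 3 of 5.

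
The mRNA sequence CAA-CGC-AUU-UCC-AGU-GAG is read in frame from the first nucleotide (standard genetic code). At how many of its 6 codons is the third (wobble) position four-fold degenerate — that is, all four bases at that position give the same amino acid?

2

Codon 1 CAA (Gln): third position 2-fold.
Codon 2 CGC (Arg): third position 4-fold.
Codon 3 AUU (Ile): third position 3-fold.
Codon 4 UCC (Ser): third position 4-fold.
Codon 5 AGU (Ser): third position 2-fold.
Codon 6 GAG (Glu): third position 2-fold.
Four-fold degenerate third positions: 2.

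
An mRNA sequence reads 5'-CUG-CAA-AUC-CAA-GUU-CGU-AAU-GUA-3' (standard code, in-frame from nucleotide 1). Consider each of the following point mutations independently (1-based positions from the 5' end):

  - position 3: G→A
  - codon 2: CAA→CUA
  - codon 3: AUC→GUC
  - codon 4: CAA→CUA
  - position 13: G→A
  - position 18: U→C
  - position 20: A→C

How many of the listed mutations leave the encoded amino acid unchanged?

Codon 1: CUG (Leu) → CUA (Leu) — synonymous.
Codon 2: CAA (Gln) → CUA (Leu) — missense.
Codon 3: AUC (Ile) → GUC (Val) — missense.
Codon 4: CAA (Gln) → CUA (Leu) — missense.
Codon 5: GUU (Val) → AUU (Ile) — missense.
Codon 6: CGU (Arg) → CGC (Arg) — synonymous.
Codon 7: AAU (Asn) → ACU (Thr) — missense.
Synonymous: 2 of 7.

2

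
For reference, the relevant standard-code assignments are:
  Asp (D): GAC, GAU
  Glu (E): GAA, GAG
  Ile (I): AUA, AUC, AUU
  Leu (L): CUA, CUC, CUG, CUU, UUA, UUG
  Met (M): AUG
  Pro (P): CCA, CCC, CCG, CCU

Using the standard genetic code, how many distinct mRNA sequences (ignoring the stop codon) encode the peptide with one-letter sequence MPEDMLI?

Met: 1 codon.
Pro: 4 codons.
Glu: 2 codons.
Asp: 2 codons.
Met: 1 codon.
Leu: 6 codons.
Ile: 3 codons.
1 × 4 × 2 × 2 × 1 × 6 × 3 = 288.

288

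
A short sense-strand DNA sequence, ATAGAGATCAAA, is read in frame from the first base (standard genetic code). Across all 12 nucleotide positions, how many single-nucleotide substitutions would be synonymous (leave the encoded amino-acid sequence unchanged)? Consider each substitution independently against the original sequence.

Codon 1 (ATA, Ile): 2 synonymous substitutions.
Codon 2 (GAG, Glu): 1 synonymous substitution.
Codon 3 (ATC, Ile): 2 synonymous substitutions.
Codon 4 (AAA, Lys): 1 synonymous substitution.
Total: 2 + 1 + 2 + 1 = 6.

6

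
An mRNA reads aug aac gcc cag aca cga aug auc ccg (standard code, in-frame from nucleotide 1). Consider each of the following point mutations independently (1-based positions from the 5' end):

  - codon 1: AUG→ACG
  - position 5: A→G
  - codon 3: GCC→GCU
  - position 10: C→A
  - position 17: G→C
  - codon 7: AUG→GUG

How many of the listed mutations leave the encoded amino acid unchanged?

Codon 1: AUG (Met) → ACG (Thr) — missense.
Codon 2: AAC (Asn) → AGC (Ser) — missense.
Codon 3: GCC (Ala) → GCU (Ala) — synonymous.
Codon 4: CAG (Gln) → AAG (Lys) — missense.
Codon 6: CGA (Arg) → CCA (Pro) — missense.
Codon 7: AUG (Met) → GUG (Val) — missense.
Synonymous: 1 of 6.

1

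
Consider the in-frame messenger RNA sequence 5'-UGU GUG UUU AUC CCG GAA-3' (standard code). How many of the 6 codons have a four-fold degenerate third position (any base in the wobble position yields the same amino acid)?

2

Codon 1 UGU (Cys): third position 2-fold.
Codon 2 GUG (Val): third position 4-fold.
Codon 3 UUU (Phe): third position 2-fold.
Codon 4 AUC (Ile): third position 3-fold.
Codon 5 CCG (Pro): third position 4-fold.
Codon 6 GAA (Glu): third position 2-fold.
Four-fold degenerate third positions: 2.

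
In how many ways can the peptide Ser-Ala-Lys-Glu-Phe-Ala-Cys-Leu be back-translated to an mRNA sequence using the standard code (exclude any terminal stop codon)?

9216

Ser: 6 codons.
Ala: 4 codons.
Lys: 2 codons.
Glu: 2 codons.
Phe: 2 codons.
Ala: 4 codons.
Cys: 2 codons.
Leu: 6 codons.
6 × 4 × 2 × 2 × 2 × 4 × 2 × 6 = 9216.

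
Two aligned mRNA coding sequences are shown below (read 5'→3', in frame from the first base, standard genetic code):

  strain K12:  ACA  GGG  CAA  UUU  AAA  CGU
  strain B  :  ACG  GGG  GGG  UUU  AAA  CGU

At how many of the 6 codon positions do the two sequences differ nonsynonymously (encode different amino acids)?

1

Codon 1: ACA Thr / ACG Thr — synonymous.
Codon 2: GGG Gly / GGG Gly — identical.
Codon 3: CAA Gln / GGG Gly — nonsynonymous.
Codon 4: UUU Phe / UUU Phe — identical.
Codon 5: AAA Lys / AAA Lys — identical.
Codon 6: CGU Arg / CGU Arg — identical.
Nonsynonymous differences: 1.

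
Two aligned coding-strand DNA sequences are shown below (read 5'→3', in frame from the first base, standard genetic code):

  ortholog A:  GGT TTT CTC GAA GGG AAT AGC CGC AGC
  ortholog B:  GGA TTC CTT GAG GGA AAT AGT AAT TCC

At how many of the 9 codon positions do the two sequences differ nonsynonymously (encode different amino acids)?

1

Codon 1: GGT Gly / GGA Gly — synonymous.
Codon 2: TTT Phe / TTC Phe — synonymous.
Codon 3: CTC Leu / CTT Leu — synonymous.
Codon 4: GAA Glu / GAG Glu — synonymous.
Codon 5: GGG Gly / GGA Gly — synonymous.
Codon 6: AAT Asn / AAT Asn — identical.
Codon 7: AGC Ser / AGT Ser — synonymous.
Codon 8: CGC Arg / AAT Asn — nonsynonymous.
Codon 9: AGC Ser / TCC Ser — synonymous.
Nonsynonymous differences: 1.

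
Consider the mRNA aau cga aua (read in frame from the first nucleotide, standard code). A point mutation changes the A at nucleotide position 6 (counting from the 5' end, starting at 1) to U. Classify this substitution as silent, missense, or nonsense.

silent

Position 6 falls in codon 2: CGA → Arg.
After the substitution the codon is CGU → Arg.
Both encode Arg, so the change is synonymous.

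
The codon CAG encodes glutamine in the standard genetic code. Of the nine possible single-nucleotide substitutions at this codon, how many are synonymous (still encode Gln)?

Position 1: none → 0 synonymous.
Position 2: none → 0 synonymous.
Position 3: CAA → 1 synonymous.
Total: 0 + 0 + 1 = 1.

1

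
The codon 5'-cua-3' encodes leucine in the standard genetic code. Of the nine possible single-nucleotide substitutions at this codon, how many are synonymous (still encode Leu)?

4

Position 1: UUA → 1 synonymous.
Position 2: none → 0 synonymous.
Position 3: CUU, CUC, CUG → 3 synonymous.
Total: 1 + 0 + 3 = 4.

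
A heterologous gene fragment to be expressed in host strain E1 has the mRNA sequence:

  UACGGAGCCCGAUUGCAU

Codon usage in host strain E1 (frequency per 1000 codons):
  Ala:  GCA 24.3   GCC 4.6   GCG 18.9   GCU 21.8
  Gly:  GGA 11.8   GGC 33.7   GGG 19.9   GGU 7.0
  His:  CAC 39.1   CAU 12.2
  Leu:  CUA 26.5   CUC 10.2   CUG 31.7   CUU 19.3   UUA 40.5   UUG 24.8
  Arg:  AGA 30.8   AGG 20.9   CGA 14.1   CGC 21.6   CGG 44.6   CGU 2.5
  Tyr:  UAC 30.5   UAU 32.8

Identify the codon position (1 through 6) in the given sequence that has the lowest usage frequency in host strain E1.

Codon 1 UAC (Tyr): 30.5 per 1000.
Codon 2 GGA (Gly): 11.8 per 1000.
Codon 3 GCC (Ala): 4.6 per 1000.
Codon 4 CGA (Arg): 14.1 per 1000.
Codon 5 UUG (Leu): 24.8 per 1000.
Codon 6 CAU (His): 12.2 per 1000.
Lowest frequency is 4.6 at codon 3.

3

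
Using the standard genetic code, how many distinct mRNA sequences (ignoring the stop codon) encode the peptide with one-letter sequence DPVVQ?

Asp: 2 codons.
Pro: 4 codons.
Val: 4 codons.
Val: 4 codons.
Gln: 2 codons.
2 × 4 × 4 × 4 × 2 = 256.

256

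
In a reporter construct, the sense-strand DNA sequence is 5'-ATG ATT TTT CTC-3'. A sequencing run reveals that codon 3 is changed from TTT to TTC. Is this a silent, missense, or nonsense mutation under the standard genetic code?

Position 9 falls in codon 3: TTT → Phe.
After the substitution the codon is TTC → Phe.
Both encode Phe, so the change is synonymous.

silent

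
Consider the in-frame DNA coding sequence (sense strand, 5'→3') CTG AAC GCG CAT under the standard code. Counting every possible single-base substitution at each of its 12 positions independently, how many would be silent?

9

Codon 1 (CTG, Leu): 4 synonymous substitutions.
Codon 2 (AAC, Asn): 1 synonymous substitution.
Codon 3 (GCG, Ala): 3 synonymous substitutions.
Codon 4 (CAT, His): 1 synonymous substitution.
Total: 4 + 1 + 3 + 1 = 9.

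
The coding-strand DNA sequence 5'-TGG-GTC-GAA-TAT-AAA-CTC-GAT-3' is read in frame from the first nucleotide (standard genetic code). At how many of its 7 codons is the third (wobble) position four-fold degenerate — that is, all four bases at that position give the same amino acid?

Codon 1 TGG (Trp): third position 1-fold.
Codon 2 GTC (Val): third position 4-fold.
Codon 3 GAA (Glu): third position 2-fold.
Codon 4 TAT (Tyr): third position 2-fold.
Codon 5 AAA (Lys): third position 2-fold.
Codon 6 CTC (Leu): third position 4-fold.
Codon 7 GAT (Asp): third position 2-fold.
Four-fold degenerate third positions: 2.

2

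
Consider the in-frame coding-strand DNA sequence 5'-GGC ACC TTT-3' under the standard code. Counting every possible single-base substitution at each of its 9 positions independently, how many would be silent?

7

Codon 1 (GGC, Gly): 3 synonymous substitutions.
Codon 2 (ACC, Thr): 3 synonymous substitutions.
Codon 3 (TTT, Phe): 1 synonymous substitution.
Total: 3 + 3 + 1 = 7.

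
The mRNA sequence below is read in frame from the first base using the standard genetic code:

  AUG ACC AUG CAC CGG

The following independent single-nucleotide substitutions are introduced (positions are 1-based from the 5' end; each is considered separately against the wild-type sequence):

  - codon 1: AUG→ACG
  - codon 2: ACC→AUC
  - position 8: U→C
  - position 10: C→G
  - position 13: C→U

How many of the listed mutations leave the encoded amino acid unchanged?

0

Codon 1: AUG (Met) → ACG (Thr) — missense.
Codon 2: ACC (Thr) → AUC (Ile) — missense.
Codon 3: AUG (Met) → ACG (Thr) — missense.
Codon 4: CAC (His) → GAC (Asp) — missense.
Codon 5: CGG (Arg) → UGG (Trp) — missense.
Synonymous: 0 of 5.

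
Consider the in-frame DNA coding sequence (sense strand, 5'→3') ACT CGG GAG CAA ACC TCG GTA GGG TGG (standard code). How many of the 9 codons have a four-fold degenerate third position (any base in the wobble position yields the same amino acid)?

6

Codon 1 ACT (Thr): third position 4-fold.
Codon 2 CGG (Arg): third position 4-fold.
Codon 3 GAG (Glu): third position 2-fold.
Codon 4 CAA (Gln): third position 2-fold.
Codon 5 ACC (Thr): third position 4-fold.
Codon 6 TCG (Ser): third position 4-fold.
Codon 7 GTA (Val): third position 4-fold.
Codon 8 GGG (Gly): third position 4-fold.
Codon 9 TGG (Trp): third position 1-fold.
Four-fold degenerate third positions: 6.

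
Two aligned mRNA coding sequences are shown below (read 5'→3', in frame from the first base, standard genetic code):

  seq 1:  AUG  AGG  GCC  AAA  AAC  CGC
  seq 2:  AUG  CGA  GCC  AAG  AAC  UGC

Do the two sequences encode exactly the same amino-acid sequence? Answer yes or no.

Codon 1: AUG Met / AUG Met — identical.
Codon 2: AGG Arg / CGA Arg — synonymous.
Codon 3: GCC Ala / GCC Ala — identical.
Codon 4: AAA Lys / AAG Lys — synonymous.
Codon 5: AAC Asn / AAC Asn — identical.
Codon 6: CGC Arg / UGC Cys — nonsynonymous.
Nonsynonymous differences: 1 → different protein.

no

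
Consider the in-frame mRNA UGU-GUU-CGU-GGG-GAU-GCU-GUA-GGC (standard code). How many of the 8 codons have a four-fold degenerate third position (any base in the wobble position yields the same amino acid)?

Codon 1 UGU (Cys): third position 2-fold.
Codon 2 GUU (Val): third position 4-fold.
Codon 3 CGU (Arg): third position 4-fold.
Codon 4 GGG (Gly): third position 4-fold.
Codon 5 GAU (Asp): third position 2-fold.
Codon 6 GCU (Ala): third position 4-fold.
Codon 7 GUA (Val): third position 4-fold.
Codon 8 GGC (Gly): third position 4-fold.
Four-fold degenerate third positions: 6.

6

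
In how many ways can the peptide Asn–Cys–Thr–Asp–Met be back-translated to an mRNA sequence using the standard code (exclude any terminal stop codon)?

Asn: 2 codons.
Cys: 2 codons.
Thr: 4 codons.
Asp: 2 codons.
Met: 1 codon.
2 × 2 × 4 × 2 × 1 = 32.

32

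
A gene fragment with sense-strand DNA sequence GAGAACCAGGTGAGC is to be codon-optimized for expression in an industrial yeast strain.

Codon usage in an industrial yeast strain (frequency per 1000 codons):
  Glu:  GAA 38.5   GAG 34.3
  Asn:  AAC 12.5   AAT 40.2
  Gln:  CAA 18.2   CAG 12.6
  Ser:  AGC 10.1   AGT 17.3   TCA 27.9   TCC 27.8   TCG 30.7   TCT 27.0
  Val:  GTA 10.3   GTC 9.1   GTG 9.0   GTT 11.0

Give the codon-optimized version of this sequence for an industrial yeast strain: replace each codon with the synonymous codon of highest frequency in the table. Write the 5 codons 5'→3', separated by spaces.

Codon 1 (Glu): best is GAA at 38.5.
Codon 2 (Asn): best is AAT at 40.2.
Codon 3 (Gln): best is CAA at 18.2.
Codon 4 (Val): best is GTT at 11.0.
Codon 5 (Ser): best is TCG at 30.7.

GAA AAT CAA GTT TCG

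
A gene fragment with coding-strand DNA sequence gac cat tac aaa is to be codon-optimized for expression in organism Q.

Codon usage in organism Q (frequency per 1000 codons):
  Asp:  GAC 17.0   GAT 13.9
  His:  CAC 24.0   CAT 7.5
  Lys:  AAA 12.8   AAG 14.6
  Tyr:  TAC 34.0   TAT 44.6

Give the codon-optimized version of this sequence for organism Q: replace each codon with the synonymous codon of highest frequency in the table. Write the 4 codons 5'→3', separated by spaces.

Codon 1 (Asp): best is GAC at 17.0.
Codon 2 (His): best is CAC at 24.0.
Codon 3 (Tyr): best is TAT at 44.6.
Codon 4 (Lys): best is AAG at 14.6.

GAC CAC TAT AAG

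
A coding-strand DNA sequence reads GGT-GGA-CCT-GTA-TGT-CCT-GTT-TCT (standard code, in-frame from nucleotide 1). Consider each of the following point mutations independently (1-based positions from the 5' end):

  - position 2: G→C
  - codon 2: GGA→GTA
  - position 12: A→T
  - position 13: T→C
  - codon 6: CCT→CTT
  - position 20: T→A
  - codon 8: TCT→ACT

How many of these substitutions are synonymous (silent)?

Codon 1: GGT (Gly) → GCT (Ala) — missense.
Codon 2: GGA (Gly) → GTA (Val) — missense.
Codon 4: GTA (Val) → GTT (Val) — synonymous.
Codon 5: TGT (Cys) → CGT (Arg) — missense.
Codon 6: CCT (Pro) → CTT (Leu) — missense.
Codon 7: GTT (Val) → GAT (Asp) — missense.
Codon 8: TCT (Ser) → ACT (Thr) — missense.
Synonymous: 1 of 7.

1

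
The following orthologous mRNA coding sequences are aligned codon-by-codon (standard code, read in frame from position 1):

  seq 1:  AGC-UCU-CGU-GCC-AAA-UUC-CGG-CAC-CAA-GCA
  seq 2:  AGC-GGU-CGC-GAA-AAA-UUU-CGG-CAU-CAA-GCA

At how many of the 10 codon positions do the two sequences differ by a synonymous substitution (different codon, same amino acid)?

Codon 1: AGC Ser / AGC Ser — identical.
Codon 2: UCU Ser / GGU Gly — nonsynonymous.
Codon 3: CGU Arg / CGC Arg — synonymous.
Codon 4: GCC Ala / GAA Glu — nonsynonymous.
Codon 5: AAA Lys / AAA Lys — identical.
Codon 6: UUC Phe / UUU Phe — synonymous.
Codon 7: CGG Arg / CGG Arg — identical.
Codon 8: CAC His / CAU His — synonymous.
Codon 9: CAA Gln / CAA Gln — identical.
Codon 10: GCA Ala / GCA Ala — identical.
Synonymous differences: 3.

3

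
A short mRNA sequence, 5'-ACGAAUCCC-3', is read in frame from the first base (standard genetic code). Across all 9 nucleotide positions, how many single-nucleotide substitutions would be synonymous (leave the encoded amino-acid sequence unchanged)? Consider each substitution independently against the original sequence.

7

Codon 1 (ACG, Thr): 3 synonymous substitutions.
Codon 2 (AAU, Asn): 1 synonymous substitution.
Codon 3 (CCC, Pro): 3 synonymous substitutions.
Total: 3 + 1 + 3 = 7.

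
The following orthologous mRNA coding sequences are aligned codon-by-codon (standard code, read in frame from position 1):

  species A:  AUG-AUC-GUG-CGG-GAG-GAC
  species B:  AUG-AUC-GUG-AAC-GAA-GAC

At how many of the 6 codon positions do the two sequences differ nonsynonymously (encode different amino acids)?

Codon 1: AUG Met / AUG Met — identical.
Codon 2: AUC Ile / AUC Ile — identical.
Codon 3: GUG Val / GUG Val — identical.
Codon 4: CGG Arg / AAC Asn — nonsynonymous.
Codon 5: GAG Glu / GAA Glu — synonymous.
Codon 6: GAC Asp / GAC Asp — identical.
Nonsynonymous differences: 1.

1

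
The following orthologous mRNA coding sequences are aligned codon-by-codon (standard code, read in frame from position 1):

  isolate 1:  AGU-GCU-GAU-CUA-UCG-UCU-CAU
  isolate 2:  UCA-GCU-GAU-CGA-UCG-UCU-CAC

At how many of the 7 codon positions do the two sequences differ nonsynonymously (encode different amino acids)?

1

Codon 1: AGU Ser / UCA Ser — synonymous.
Codon 2: GCU Ala / GCU Ala — identical.
Codon 3: GAU Asp / GAU Asp — identical.
Codon 4: CUA Leu / CGA Arg — nonsynonymous.
Codon 5: UCG Ser / UCG Ser — identical.
Codon 6: UCU Ser / UCU Ser — identical.
Codon 7: CAU His / CAC His — synonymous.
Nonsynonymous differences: 1.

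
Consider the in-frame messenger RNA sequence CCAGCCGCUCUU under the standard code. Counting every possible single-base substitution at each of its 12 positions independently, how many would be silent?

Codon 1 (CCA, Pro): 3 synonymous substitutions.
Codon 2 (GCC, Ala): 3 synonymous substitutions.
Codon 3 (GCU, Ala): 3 synonymous substitutions.
Codon 4 (CUU, Leu): 3 synonymous substitutions.
Total: 3 + 3 + 3 + 3 = 12.

12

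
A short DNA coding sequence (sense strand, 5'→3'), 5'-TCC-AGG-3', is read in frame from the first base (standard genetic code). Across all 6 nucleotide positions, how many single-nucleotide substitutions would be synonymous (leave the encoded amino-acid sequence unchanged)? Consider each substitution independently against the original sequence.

5

Codon 1 (TCC, Ser): 3 synonymous substitutions.
Codon 2 (AGG, Arg): 2 synonymous substitutions.
Total: 3 + 2 = 5.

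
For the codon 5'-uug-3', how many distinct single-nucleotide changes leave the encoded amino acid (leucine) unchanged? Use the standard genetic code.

2

Position 1: CUG → 1 synonymous.
Position 2: none → 0 synonymous.
Position 3: UUA → 1 synonymous.
Total: 1 + 0 + 1 = 2.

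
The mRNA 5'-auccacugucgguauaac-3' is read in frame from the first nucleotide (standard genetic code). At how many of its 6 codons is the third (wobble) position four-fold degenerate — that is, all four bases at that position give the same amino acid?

Codon 1 AUC (Ile): third position 3-fold.
Codon 2 CAC (His): third position 2-fold.
Codon 3 UGU (Cys): third position 2-fold.
Codon 4 CGG (Arg): third position 4-fold.
Codon 5 UAU (Tyr): third position 2-fold.
Codon 6 AAC (Asn): third position 2-fold.
Four-fold degenerate third positions: 1.

1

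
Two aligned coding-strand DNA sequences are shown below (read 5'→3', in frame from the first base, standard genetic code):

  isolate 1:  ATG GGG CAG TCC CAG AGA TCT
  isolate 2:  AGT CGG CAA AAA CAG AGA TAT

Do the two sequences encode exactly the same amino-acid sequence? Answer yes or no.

Codon 1: ATG Met / AGT Ser — nonsynonymous.
Codon 2: GGG Gly / CGG Arg — nonsynonymous.
Codon 3: CAG Gln / CAA Gln — synonymous.
Codon 4: TCC Ser / AAA Lys — nonsynonymous.
Codon 5: CAG Gln / CAG Gln — identical.
Codon 6: AGA Arg / AGA Arg — identical.
Codon 7: TCT Ser / TAT Tyr — nonsynonymous.
Nonsynonymous differences: 4 → different protein.

no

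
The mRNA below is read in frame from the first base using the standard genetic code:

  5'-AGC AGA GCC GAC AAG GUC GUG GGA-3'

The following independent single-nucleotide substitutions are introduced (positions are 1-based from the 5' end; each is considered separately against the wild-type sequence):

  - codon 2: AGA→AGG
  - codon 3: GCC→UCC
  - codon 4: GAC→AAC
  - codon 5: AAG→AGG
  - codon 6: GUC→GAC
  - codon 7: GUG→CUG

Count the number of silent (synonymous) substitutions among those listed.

1

Codon 2: AGA (Arg) → AGG (Arg) — synonymous.
Codon 3: GCC (Ala) → UCC (Ser) — missense.
Codon 4: GAC (Asp) → AAC (Asn) — missense.
Codon 5: AAG (Lys) → AGG (Arg) — missense.
Codon 6: GUC (Val) → GAC (Asp) — missense.
Codon 7: GUG (Val) → CUG (Leu) — missense.
Synonymous: 1 of 6.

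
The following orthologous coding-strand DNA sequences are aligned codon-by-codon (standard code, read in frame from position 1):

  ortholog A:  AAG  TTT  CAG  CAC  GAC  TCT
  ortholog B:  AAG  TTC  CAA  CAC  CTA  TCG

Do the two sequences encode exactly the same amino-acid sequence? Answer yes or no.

no

Codon 1: AAG Lys / AAG Lys — identical.
Codon 2: TTT Phe / TTC Phe — synonymous.
Codon 3: CAG Gln / CAA Gln — synonymous.
Codon 4: CAC His / CAC His — identical.
Codon 5: GAC Asp / CTA Leu — nonsynonymous.
Codon 6: TCT Ser / TCG Ser — synonymous.
Nonsynonymous differences: 1 → different protein.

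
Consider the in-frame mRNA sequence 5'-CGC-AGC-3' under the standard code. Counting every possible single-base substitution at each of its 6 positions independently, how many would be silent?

4

Codon 1 (CGC, Arg): 3 synonymous substitutions.
Codon 2 (AGC, Ser): 1 synonymous substitution.
Total: 3 + 1 = 4.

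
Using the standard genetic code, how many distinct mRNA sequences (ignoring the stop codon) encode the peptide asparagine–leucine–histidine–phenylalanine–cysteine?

96

Asn: 2 codons.
Leu: 6 codons.
His: 2 codons.
Phe: 2 codons.
Cys: 2 codons.
2 × 6 × 2 × 2 × 2 = 96.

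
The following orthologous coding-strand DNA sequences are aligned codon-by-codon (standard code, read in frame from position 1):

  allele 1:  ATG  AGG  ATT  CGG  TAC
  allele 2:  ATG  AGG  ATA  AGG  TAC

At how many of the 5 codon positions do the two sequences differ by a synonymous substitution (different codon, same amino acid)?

Codon 1: ATG Met / ATG Met — identical.
Codon 2: AGG Arg / AGG Arg — identical.
Codon 3: ATT Ile / ATA Ile — synonymous.
Codon 4: CGG Arg / AGG Arg — synonymous.
Codon 5: TAC Tyr / TAC Tyr — identical.
Synonymous differences: 2.

2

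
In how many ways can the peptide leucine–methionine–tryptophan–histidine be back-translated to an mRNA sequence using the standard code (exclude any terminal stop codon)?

Leu: 6 codons.
Met: 1 codon.
Trp: 1 codon.
His: 2 codons.
6 × 1 × 1 × 2 = 12.

12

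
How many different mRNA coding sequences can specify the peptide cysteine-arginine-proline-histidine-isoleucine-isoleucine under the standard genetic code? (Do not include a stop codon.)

864

Cys: 2 codons.
Arg: 6 codons.
Pro: 4 codons.
His: 2 codons.
Ile: 3 codons.
Ile: 3 codons.
2 × 6 × 4 × 2 × 3 × 3 = 864.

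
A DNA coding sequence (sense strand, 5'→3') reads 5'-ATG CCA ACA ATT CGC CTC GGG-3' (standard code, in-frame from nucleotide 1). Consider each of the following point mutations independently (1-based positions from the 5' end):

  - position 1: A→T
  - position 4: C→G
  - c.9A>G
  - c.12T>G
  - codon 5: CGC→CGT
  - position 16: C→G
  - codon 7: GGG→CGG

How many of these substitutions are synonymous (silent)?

Codon 1: ATG (Met) → TTG (Leu) — missense.
Codon 2: CCA (Pro) → GCA (Ala) — missense.
Codon 3: ACA (Thr) → ACG (Thr) — synonymous.
Codon 4: ATT (Ile) → ATG (Met) — missense.
Codon 5: CGC (Arg) → CGT (Arg) — synonymous.
Codon 6: CTC (Leu) → GTC (Val) — missense.
Codon 7: GGG (Gly) → CGG (Arg) — missense.
Synonymous: 2 of 7.

2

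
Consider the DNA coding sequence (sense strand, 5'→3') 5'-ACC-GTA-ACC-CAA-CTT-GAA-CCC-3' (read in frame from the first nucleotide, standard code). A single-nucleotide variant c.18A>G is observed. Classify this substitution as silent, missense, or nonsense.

silent

Position 18 falls in codon 6: GAA → Glu.
After the substitution the codon is GAG → Glu.
Both encode Glu, so the change is synonymous.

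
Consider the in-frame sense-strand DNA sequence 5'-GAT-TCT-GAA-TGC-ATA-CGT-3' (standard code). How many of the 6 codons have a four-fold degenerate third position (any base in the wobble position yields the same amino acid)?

2

Codon 1 GAT (Asp): third position 2-fold.
Codon 2 TCT (Ser): third position 4-fold.
Codon 3 GAA (Glu): third position 2-fold.
Codon 4 TGC (Cys): third position 2-fold.
Codon 5 ATA (Ile): third position 3-fold.
Codon 6 CGT (Arg): third position 4-fold.
Four-fold degenerate third positions: 2.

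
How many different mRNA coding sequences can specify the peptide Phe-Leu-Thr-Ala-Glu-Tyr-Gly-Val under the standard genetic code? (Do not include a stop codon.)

Phe: 2 codons.
Leu: 6 codons.
Thr: 4 codons.
Ala: 4 codons.
Glu: 2 codons.
Tyr: 2 codons.
Gly: 4 codons.
Val: 4 codons.
2 × 6 × 4 × 4 × 2 × 2 × 4 × 4 = 12288.

12288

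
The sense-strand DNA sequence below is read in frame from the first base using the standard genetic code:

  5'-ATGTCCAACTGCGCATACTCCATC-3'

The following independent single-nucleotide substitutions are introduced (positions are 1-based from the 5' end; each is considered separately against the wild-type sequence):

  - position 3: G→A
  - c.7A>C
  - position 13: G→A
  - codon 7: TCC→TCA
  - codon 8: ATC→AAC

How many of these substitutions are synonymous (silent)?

Codon 1: ATG (Met) → ATA (Ile) — missense.
Codon 3: AAC (Asn) → CAC (His) — missense.
Codon 5: GCA (Ala) → ACA (Thr) — missense.
Codon 7: TCC (Ser) → TCA (Ser) — synonymous.
Codon 8: ATC (Ile) → AAC (Asn) — missense.
Synonymous: 1 of 5.

1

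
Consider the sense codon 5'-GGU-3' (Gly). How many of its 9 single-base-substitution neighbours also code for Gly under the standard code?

Position 1: none → 0 synonymous.
Position 2: none → 0 synonymous.
Position 3: GGC, GGA, GGG → 3 synonymous.
Total: 0 + 0 + 3 = 3.

3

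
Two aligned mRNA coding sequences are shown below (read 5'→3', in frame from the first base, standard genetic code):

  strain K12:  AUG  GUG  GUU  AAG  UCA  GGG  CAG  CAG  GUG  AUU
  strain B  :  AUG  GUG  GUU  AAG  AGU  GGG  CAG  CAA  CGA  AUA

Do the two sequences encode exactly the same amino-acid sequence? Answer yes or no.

no

Codon 1: AUG Met / AUG Met — identical.
Codon 2: GUG Val / GUG Val — identical.
Codon 3: GUU Val / GUU Val — identical.
Codon 4: AAG Lys / AAG Lys — identical.
Codon 5: UCA Ser / AGU Ser — synonymous.
Codon 6: GGG Gly / GGG Gly — identical.
Codon 7: CAG Gln / CAG Gln — identical.
Codon 8: CAG Gln / CAA Gln — synonymous.
Codon 9: GUG Val / CGA Arg — nonsynonymous.
Codon 10: AUU Ile / AUA Ile — synonymous.
Nonsynonymous differences: 1 → different protein.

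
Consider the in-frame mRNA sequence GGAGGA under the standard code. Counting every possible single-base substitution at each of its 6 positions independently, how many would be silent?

Codon 1 (GGA, Gly): 3 synonymous substitutions.
Codon 2 (GGA, Gly): 3 synonymous substitutions.
Total: 3 + 3 = 6.

6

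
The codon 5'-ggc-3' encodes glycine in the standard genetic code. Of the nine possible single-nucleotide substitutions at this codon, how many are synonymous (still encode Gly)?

3

Position 1: none → 0 synonymous.
Position 2: none → 0 synonymous.
Position 3: GGU, GGA, GGG → 3 synonymous.
Total: 0 + 0 + 3 = 3.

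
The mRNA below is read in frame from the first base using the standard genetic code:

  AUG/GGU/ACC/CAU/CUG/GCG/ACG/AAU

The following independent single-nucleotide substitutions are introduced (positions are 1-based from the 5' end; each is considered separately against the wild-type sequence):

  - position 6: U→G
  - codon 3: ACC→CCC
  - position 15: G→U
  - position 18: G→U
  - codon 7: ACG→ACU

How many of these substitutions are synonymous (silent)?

Codon 2: GGU (Gly) → GGG (Gly) — synonymous.
Codon 3: ACC (Thr) → CCC (Pro) — missense.
Codon 5: CUG (Leu) → CUU (Leu) — synonymous.
Codon 6: GCG (Ala) → GCU (Ala) — synonymous.
Codon 7: ACG (Thr) → ACU (Thr) — synonymous.
Synonymous: 4 of 5.

4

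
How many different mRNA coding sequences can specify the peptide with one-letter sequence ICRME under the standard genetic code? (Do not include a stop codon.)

72

Ile: 3 codons.
Cys: 2 codons.
Arg: 6 codons.
Met: 1 codon.
Glu: 2 codons.
3 × 2 × 6 × 1 × 2 = 72.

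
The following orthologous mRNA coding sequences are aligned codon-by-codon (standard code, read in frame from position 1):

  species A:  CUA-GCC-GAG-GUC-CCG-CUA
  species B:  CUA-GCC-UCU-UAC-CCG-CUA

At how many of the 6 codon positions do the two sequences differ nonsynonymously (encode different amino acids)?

2

Codon 1: CUA Leu / CUA Leu — identical.
Codon 2: GCC Ala / GCC Ala — identical.
Codon 3: GAG Glu / UCU Ser — nonsynonymous.
Codon 4: GUC Val / UAC Tyr — nonsynonymous.
Codon 5: CCG Pro / CCG Pro — identical.
Codon 6: CUA Leu / CUA Leu — identical.
Nonsynonymous differences: 2.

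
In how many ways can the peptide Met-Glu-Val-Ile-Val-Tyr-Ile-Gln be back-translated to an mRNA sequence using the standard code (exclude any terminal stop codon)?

Met: 1 codon.
Glu: 2 codons.
Val: 4 codons.
Ile: 3 codons.
Val: 4 codons.
Tyr: 2 codons.
Ile: 3 codons.
Gln: 2 codons.
1 × 2 × 4 × 3 × 4 × 2 × 3 × 2 = 1152.

1152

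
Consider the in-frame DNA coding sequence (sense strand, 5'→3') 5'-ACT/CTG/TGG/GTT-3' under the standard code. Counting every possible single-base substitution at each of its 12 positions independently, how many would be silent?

Codon 1 (ACT, Thr): 3 synonymous substitutions.
Codon 2 (CTG, Leu): 4 synonymous substitutions.
Codon 3 (TGG, Trp): 0 synonymous substitutions.
Codon 4 (GTT, Val): 3 synonymous substitutions.
Total: 3 + 4 + 0 + 3 = 10.

10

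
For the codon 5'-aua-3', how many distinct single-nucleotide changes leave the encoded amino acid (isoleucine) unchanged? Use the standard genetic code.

Position 1: none → 0 synonymous.
Position 2: none → 0 synonymous.
Position 3: AUU, AUC → 2 synonymous.
Total: 0 + 0 + 2 = 2.

2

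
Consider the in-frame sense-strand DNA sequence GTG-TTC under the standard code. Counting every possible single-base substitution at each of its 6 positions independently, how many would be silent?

4

Codon 1 (GTG, Val): 3 synonymous substitutions.
Codon 2 (TTC, Phe): 1 synonymous substitution.
Total: 3 + 1 = 4.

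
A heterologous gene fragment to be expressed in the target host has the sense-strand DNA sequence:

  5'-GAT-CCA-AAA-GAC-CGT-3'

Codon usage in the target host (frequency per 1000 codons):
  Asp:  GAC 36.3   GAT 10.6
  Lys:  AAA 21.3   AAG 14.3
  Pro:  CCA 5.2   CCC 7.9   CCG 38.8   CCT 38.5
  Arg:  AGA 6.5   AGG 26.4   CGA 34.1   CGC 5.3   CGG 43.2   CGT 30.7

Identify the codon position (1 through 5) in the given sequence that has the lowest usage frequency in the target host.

2

Codon 1 GAT (Asp): 10.6 per 1000.
Codon 2 CCA (Pro): 5.2 per 1000.
Codon 3 AAA (Lys): 21.3 per 1000.
Codon 4 GAC (Asp): 36.3 per 1000.
Codon 5 CGT (Arg): 30.7 per 1000.
Lowest frequency is 5.2 at codon 2.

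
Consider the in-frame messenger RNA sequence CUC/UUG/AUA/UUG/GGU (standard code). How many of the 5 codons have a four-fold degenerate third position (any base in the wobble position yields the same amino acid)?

Codon 1 CUC (Leu): third position 4-fold.
Codon 2 UUG (Leu): third position 2-fold.
Codon 3 AUA (Ile): third position 3-fold.
Codon 4 UUG (Leu): third position 2-fold.
Codon 5 GGU (Gly): third position 4-fold.
Four-fold degenerate third positions: 2.

2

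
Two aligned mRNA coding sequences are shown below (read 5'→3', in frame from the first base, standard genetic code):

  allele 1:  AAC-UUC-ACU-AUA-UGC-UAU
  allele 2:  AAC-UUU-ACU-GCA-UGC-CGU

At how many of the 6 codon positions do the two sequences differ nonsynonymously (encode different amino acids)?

2

Codon 1: AAC Asn / AAC Asn — identical.
Codon 2: UUC Phe / UUU Phe — synonymous.
Codon 3: ACU Thr / ACU Thr — identical.
Codon 4: AUA Ile / GCA Ala — nonsynonymous.
Codon 5: UGC Cys / UGC Cys — identical.
Codon 6: UAU Tyr / CGU Arg — nonsynonymous.
Nonsynonymous differences: 2.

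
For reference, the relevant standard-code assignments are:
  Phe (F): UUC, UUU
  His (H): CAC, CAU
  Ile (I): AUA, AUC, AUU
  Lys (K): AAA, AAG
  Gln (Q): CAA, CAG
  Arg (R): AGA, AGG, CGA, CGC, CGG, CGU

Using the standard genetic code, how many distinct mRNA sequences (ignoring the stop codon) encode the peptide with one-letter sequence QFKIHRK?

Gln: 2 codons.
Phe: 2 codons.
Lys: 2 codons.
Ile: 3 codons.
His: 2 codons.
Arg: 6 codons.
Lys: 2 codons.
2 × 2 × 2 × 3 × 2 × 6 × 2 = 576.

576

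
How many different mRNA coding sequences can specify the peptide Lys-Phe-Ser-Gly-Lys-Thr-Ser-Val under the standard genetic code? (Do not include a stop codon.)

18432

Lys: 2 codons.
Phe: 2 codons.
Ser: 6 codons.
Gly: 4 codons.
Lys: 2 codons.
Thr: 4 codons.
Ser: 6 codons.
Val: 4 codons.
2 × 2 × 6 × 4 × 2 × 4 × 6 × 4 = 18432.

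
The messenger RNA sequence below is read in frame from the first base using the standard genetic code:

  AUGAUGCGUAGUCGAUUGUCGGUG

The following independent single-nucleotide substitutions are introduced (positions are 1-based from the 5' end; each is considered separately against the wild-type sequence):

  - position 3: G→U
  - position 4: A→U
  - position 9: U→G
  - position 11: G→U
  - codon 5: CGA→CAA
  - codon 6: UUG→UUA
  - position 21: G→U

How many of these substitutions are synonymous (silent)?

Codon 1: AUG (Met) → AUU (Ile) — missense.
Codon 2: AUG (Met) → UUG (Leu) — missense.
Codon 3: CGU (Arg) → CGG (Arg) — synonymous.
Codon 4: AGU (Ser) → AUU (Ile) — missense.
Codon 5: CGA (Arg) → CAA (Gln) — missense.
Codon 6: UUG (Leu) → UUA (Leu) — synonymous.
Codon 7: UCG (Ser) → UCU (Ser) — synonymous.
Synonymous: 3 of 7.

3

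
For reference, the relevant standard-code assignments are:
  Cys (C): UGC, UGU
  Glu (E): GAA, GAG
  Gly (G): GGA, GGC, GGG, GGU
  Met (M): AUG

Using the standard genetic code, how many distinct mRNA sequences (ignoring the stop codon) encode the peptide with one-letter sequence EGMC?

Glu: 2 codons.
Gly: 4 codons.
Met: 1 codon.
Cys: 2 codons.
2 × 4 × 1 × 2 = 16.

16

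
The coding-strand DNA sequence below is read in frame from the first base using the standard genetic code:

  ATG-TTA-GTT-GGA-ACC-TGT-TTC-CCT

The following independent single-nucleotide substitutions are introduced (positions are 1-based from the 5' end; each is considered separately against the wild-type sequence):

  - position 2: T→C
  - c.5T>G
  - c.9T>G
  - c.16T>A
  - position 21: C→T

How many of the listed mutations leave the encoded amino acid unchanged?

Codon 1: ATG (Met) → ACG (Thr) — missense.
Codon 2: TTA (Leu) → TGA (Stop) — nonsense.
Codon 3: GTT (Val) → GTG (Val) — synonymous.
Codon 6: TGT (Cys) → AGT (Ser) — missense.
Codon 7: TTC (Phe) → TTT (Phe) — synonymous.
Synonymous: 2 of 5.

2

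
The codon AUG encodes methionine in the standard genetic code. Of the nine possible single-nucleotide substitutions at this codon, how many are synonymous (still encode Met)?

0

Position 1: none → 0 synonymous.
Position 2: none → 0 synonymous.
Position 3: none → 0 synonymous.
Total: 0 + 0 + 0 = 0.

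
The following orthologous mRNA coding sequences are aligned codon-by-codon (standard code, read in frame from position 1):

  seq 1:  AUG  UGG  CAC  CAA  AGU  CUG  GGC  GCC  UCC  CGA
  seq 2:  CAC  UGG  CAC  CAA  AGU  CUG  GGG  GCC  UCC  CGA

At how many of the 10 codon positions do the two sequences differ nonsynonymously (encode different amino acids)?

Codon 1: AUG Met / CAC His — nonsynonymous.
Codon 2: UGG Trp / UGG Trp — identical.
Codon 3: CAC His / CAC His — identical.
Codon 4: CAA Gln / CAA Gln — identical.
Codon 5: AGU Ser / AGU Ser — identical.
Codon 6: CUG Leu / CUG Leu — identical.
Codon 7: GGC Gly / GGG Gly — synonymous.
Codon 8: GCC Ala / GCC Ala — identical.
Codon 9: UCC Ser / UCC Ser — identical.
Codon 10: CGA Arg / CGA Arg — identical.
Nonsynonymous differences: 1.

1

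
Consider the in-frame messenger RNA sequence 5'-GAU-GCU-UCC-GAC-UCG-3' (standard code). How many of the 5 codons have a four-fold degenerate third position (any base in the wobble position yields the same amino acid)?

3

Codon 1 GAU (Asp): third position 2-fold.
Codon 2 GCU (Ala): third position 4-fold.
Codon 3 UCC (Ser): third position 4-fold.
Codon 4 GAC (Asp): third position 2-fold.
Codon 5 UCG (Ser): third position 4-fold.
Four-fold degenerate third positions: 3.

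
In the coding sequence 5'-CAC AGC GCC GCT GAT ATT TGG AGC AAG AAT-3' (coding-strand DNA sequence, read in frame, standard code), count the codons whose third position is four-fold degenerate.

Codon 1 CAC (His): third position 2-fold.
Codon 2 AGC (Ser): third position 2-fold.
Codon 3 GCC (Ala): third position 4-fold.
Codon 4 GCT (Ala): third position 4-fold.
Codon 5 GAT (Asp): third position 2-fold.
Codon 6 ATT (Ile): third position 3-fold.
Codon 7 TGG (Trp): third position 1-fold.
Codon 8 AGC (Ser): third position 2-fold.
Codon 9 AAG (Lys): third position 2-fold.
Codon 10 AAT (Asn): third position 2-fold.
Four-fold degenerate third positions: 2.

2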